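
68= 68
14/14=1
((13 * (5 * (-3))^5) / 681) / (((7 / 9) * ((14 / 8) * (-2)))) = 5325.11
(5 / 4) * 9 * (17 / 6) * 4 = 255 / 2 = 127.50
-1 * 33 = -33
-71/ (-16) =71/ 16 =4.44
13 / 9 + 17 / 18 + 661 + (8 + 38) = 12769 / 18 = 709.39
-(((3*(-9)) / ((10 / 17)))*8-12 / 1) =1896 / 5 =379.20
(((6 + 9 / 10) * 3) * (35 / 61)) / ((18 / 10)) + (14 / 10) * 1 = 4879 / 610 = 8.00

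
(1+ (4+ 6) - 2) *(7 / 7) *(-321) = -2889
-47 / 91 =-0.52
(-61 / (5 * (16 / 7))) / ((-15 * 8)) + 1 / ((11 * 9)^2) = 1398209 / 31363200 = 0.04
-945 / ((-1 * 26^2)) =945 / 676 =1.40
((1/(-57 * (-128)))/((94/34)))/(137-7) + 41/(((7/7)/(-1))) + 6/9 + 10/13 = -1763710703/44578560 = -39.56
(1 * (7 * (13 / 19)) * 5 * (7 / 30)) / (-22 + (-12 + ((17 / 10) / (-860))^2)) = -23556260000 / 143334463527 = -0.16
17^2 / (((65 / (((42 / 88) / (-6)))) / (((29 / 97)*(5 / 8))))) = -58667 / 887744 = -0.07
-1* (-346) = 346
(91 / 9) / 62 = 91 / 558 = 0.16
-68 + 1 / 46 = -67.98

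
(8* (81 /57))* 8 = 1728 /19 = 90.95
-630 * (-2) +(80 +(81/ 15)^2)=34229/ 25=1369.16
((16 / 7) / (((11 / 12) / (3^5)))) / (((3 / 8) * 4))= 31104 / 77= 403.95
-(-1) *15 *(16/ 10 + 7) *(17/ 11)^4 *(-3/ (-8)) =32322627/ 117128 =275.96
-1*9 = -9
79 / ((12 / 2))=79 / 6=13.17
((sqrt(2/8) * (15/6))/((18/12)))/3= 5/18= 0.28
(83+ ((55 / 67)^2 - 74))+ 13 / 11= 10.86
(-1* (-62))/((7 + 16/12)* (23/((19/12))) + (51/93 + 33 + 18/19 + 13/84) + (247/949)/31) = 11785704/29599519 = 0.40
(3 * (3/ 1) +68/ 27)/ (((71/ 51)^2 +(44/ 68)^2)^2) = 77925093/ 37576900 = 2.07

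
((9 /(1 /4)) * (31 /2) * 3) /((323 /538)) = 900612 /323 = 2788.27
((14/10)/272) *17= 7/80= 0.09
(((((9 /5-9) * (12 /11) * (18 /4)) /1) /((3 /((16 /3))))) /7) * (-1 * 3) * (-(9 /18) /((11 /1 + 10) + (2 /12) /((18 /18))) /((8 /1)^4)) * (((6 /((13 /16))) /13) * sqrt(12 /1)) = -1458 * sqrt(3) /8263255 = -0.00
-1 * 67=-67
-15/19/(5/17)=-51/19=-2.68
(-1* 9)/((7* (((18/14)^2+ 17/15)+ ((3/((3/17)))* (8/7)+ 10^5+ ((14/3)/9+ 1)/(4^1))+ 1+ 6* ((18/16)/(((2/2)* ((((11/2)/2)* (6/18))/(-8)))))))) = -374220/29095721363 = -0.00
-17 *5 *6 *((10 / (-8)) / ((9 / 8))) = 1700 / 3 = 566.67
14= 14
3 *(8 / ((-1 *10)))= -12 / 5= -2.40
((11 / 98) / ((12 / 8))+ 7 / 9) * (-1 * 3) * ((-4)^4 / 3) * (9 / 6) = -48128 / 147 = -327.40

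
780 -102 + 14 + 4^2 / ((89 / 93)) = 63076 / 89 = 708.72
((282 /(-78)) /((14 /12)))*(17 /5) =-4794 /455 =-10.54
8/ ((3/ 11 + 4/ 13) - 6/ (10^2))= 57200/ 3721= 15.37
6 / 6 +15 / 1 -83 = -67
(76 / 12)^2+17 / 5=1958 / 45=43.51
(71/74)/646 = 71/47804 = 0.00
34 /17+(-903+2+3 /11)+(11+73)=-814.73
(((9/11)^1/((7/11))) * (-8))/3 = -24/7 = -3.43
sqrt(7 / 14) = sqrt(2) / 2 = 0.71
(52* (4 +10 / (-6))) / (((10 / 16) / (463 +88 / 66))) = 4056416 / 45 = 90142.58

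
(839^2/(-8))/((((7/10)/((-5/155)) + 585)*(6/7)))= -24637235/135192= -182.24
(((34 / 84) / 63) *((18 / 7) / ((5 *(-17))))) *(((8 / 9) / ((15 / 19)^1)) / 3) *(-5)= 152 / 416745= 0.00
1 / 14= 0.07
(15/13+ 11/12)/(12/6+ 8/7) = 2261/3432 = 0.66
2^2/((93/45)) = 60/31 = 1.94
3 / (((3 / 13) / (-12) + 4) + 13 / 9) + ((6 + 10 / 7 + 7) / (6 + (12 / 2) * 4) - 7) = -3181051 / 533190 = -5.97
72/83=0.87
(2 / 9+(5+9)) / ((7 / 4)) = 512 / 63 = 8.13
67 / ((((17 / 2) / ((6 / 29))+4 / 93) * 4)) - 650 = -9938119 / 15299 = -649.59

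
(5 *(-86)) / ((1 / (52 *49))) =-1095640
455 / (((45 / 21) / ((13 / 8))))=345.04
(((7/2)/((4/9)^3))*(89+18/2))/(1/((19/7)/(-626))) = -678699/40064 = -16.94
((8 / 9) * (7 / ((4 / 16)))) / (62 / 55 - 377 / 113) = -1392160 / 123561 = -11.27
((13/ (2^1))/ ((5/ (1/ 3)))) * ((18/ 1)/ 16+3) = 143/ 80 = 1.79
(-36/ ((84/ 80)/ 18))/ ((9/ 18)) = -1234.29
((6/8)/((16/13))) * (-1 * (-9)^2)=-3159/64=-49.36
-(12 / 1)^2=-144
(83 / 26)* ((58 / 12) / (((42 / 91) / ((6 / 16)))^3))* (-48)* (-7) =2847481 / 1024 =2780.74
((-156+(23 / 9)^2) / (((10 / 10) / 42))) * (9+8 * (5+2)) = -11017370 / 27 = -408050.74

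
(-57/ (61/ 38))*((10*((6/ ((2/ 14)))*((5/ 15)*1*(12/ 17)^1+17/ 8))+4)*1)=-36649803/ 1037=-35342.14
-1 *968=-968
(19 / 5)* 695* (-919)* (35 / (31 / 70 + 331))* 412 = -2449893542600 / 23201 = -105594308.12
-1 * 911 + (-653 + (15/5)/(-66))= -34409/22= -1564.05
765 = 765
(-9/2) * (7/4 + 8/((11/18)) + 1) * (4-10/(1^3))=427.70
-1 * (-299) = 299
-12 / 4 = -3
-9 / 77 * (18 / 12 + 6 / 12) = -18 / 77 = -0.23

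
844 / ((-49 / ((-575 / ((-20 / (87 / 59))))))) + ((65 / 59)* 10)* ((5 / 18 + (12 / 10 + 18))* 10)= 1415.64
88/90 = 44/45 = 0.98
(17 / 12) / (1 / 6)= 17 / 2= 8.50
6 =6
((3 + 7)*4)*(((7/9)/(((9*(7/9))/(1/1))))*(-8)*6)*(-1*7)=4480/3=1493.33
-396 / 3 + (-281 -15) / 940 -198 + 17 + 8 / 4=-73159 / 235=-311.31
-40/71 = -0.56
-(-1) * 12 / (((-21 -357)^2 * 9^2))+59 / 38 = 56903591 / 36649746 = 1.55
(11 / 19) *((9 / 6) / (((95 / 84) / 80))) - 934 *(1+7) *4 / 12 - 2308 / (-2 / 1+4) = -3880646 / 1083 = -3583.24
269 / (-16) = -269 / 16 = -16.81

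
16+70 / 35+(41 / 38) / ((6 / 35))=24.29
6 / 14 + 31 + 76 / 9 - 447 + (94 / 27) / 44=-1692505 / 4158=-407.05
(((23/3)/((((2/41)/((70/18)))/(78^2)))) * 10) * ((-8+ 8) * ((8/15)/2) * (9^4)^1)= 0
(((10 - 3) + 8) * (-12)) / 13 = -180 / 13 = -13.85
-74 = -74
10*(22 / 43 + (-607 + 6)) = -258210 / 43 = -6004.88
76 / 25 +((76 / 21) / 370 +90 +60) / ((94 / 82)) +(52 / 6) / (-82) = 5008170119 / 37431975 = 133.79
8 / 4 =2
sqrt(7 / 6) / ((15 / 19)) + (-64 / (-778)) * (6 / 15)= 64 / 1945 + 19 * sqrt(42) / 90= 1.40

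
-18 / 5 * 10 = -36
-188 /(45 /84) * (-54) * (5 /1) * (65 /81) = 684320 /9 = 76035.56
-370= -370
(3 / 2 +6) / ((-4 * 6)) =-0.31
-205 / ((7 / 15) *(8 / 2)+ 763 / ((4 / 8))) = -3075 / 22918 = -0.13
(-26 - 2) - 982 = -1010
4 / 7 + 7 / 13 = 101 / 91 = 1.11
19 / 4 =4.75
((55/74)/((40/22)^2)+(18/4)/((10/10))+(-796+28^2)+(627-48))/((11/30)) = 10153833/6512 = 1559.25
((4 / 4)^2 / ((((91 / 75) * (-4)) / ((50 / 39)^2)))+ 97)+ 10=4921034 / 46137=106.66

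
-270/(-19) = 270/19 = 14.21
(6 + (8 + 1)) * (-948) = -14220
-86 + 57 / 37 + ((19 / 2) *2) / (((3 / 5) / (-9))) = -13670 / 37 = -369.46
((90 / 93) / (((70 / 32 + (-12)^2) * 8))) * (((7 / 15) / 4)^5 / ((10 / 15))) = 0.00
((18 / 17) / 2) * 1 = 9 / 17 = 0.53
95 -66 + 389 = 418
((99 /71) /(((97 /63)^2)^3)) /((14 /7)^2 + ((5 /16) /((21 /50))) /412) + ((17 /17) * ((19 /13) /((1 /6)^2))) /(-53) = -10909692604140239420100 /11286791400294124687739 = -0.97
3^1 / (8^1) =3 / 8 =0.38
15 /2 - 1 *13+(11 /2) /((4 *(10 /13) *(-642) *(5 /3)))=-470943 /85600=-5.50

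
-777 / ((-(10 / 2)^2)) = 777 / 25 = 31.08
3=3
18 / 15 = 6 / 5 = 1.20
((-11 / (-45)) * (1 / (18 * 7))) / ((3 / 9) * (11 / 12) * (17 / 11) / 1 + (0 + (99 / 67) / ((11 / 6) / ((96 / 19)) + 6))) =1080442 / 392319837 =0.00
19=19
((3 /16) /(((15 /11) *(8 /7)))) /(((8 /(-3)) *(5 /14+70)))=-1617 /2521600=-0.00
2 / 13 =0.15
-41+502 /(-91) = -46.52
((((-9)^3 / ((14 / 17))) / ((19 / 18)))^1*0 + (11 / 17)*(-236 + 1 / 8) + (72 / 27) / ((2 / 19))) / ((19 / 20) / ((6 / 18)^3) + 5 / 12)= -15275 / 3128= -4.88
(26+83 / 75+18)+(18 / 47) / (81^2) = 38637293 / 856575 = 45.11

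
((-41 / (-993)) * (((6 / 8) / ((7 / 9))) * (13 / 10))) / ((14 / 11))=52767 / 1297520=0.04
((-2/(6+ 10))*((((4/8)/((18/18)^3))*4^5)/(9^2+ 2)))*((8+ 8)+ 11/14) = -7520/581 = -12.94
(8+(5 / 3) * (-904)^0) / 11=29 / 33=0.88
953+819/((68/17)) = 4631/4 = 1157.75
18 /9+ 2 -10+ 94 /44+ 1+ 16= 289 /22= 13.14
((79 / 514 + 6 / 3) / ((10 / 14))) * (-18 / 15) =-23247 / 6425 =-3.62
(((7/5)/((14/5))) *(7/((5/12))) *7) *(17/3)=1666/5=333.20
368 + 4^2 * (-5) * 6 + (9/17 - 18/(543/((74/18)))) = -1030243/9231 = -111.61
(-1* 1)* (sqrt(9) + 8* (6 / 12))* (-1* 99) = 693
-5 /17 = -0.29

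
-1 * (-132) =132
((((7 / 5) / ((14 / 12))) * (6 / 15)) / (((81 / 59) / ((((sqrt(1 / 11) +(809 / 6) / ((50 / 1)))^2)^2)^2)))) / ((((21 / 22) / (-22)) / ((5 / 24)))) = -215713962556084039925710557899 / 33759789525000000000000000 - 19388305673303068540561001 * sqrt(11) / 14066578968750000000000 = -10961.06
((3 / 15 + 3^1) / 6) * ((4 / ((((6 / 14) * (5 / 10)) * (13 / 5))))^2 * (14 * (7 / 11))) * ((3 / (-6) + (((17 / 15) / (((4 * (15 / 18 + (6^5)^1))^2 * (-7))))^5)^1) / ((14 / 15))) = -1315680999093690309005834439393720355072133008027556225251 / 10027632468948857762380018224078141062642063300520804750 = -131.21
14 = 14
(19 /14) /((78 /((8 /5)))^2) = 152 /266175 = 0.00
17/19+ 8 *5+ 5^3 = 3152/19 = 165.89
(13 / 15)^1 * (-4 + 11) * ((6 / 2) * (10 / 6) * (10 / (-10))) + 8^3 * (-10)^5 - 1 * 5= -153600106 / 3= -51200035.33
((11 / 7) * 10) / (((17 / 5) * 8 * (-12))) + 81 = 462397 / 5712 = 80.95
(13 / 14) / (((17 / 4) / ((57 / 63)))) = 494 / 2499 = 0.20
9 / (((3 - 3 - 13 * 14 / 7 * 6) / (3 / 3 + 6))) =-21 / 52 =-0.40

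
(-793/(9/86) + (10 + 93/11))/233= -748351/23067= -32.44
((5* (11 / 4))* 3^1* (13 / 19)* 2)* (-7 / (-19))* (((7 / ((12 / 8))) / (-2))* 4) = -70070 / 361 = -194.10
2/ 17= 0.12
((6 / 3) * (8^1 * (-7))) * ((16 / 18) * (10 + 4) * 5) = -62720 / 9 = -6968.89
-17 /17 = -1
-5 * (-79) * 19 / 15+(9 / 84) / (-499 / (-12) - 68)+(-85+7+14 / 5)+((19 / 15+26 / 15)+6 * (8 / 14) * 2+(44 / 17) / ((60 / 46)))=16483847 / 37723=436.97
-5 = -5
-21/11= -1.91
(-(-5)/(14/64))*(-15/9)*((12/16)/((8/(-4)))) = 100/7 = 14.29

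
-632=-632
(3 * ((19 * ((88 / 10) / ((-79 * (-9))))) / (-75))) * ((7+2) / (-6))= 418 / 29625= 0.01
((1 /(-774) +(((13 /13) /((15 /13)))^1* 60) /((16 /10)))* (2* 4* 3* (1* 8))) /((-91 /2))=-1609856 /11739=-137.14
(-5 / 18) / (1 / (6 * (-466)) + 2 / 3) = -2330 / 5589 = -0.42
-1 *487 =-487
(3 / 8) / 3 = 1 / 8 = 0.12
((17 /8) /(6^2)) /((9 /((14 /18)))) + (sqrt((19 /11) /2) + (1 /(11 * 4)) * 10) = 59629 /256608 + sqrt(418) /22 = 1.16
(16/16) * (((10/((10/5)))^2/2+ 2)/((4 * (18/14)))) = 203/72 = 2.82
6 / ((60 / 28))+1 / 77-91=-33952 / 385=-88.19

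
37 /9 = 4.11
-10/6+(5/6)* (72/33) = 5/33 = 0.15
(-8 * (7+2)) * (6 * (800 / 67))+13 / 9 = -3109529 / 603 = -5156.76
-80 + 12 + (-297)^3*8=-209584652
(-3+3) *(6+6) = 0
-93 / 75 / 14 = -31 / 350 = -0.09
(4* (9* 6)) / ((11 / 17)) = 3672 / 11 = 333.82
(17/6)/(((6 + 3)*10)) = 17/540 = 0.03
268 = 268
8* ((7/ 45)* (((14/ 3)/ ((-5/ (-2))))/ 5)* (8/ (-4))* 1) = -3136/ 3375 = -0.93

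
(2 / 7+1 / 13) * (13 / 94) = 33 / 658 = 0.05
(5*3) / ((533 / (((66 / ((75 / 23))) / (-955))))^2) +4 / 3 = 129548137416824 / 97161101334375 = 1.33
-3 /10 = -0.30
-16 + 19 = 3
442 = 442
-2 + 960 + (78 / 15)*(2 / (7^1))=959.49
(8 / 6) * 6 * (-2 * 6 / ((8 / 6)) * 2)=-144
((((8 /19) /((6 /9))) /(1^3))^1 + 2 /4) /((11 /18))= 387 /209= 1.85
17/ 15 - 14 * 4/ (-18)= 4.24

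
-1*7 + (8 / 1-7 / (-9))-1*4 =-2.22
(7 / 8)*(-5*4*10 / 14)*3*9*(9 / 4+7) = -24975 / 8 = -3121.88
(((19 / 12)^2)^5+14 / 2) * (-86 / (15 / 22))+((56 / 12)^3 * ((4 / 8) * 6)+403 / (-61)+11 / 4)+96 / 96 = -185127302461507037 / 14163597066240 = -13070.64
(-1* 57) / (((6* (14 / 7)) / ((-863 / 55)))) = 16397 / 220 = 74.53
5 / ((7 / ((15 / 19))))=75 / 133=0.56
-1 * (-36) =36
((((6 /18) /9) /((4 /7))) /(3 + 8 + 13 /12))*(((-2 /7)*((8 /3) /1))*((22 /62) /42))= -88 /2548665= -0.00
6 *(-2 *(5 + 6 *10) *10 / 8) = -975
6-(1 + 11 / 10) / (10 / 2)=5.58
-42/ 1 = -42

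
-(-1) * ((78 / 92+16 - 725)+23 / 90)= -732673 / 1035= -707.90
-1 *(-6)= 6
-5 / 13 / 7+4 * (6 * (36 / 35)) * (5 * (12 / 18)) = 1069 / 13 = 82.23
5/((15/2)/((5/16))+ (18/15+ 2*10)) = 25/226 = 0.11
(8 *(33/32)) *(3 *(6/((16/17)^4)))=24805737/131072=189.25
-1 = -1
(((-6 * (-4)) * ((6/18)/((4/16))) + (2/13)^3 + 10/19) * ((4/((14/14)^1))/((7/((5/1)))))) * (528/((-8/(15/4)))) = -6721595100/292201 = -23003.33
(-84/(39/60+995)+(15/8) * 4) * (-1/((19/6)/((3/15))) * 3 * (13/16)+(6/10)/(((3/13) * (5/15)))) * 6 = 1029715011/3026776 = 340.20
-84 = -84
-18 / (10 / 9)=-81 / 5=-16.20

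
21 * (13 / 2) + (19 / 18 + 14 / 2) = 1301 / 9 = 144.56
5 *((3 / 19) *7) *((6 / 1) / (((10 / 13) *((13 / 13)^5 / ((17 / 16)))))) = 13923 / 304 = 45.80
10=10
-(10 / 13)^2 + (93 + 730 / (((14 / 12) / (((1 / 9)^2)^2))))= 239327393 / 2587221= 92.50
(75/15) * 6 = 30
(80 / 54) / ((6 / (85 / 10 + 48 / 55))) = 2062 / 891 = 2.31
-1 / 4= -0.25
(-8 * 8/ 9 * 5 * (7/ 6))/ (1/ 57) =-2364.44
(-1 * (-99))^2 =9801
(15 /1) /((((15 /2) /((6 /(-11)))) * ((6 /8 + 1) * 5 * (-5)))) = 48 /1925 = 0.02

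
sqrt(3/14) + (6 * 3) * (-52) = -936 + sqrt(42)/14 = -935.54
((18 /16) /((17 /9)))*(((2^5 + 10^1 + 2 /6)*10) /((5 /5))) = 17145 /68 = 252.13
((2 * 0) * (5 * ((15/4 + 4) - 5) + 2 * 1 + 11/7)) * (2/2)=0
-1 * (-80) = 80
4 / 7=0.57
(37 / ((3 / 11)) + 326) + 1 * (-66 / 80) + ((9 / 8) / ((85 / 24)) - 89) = 372.16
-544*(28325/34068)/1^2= -226600/501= -452.30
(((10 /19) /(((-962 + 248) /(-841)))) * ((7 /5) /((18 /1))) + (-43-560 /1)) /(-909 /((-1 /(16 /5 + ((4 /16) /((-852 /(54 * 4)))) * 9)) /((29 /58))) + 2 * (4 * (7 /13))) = -97069002550 /193099152339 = -0.50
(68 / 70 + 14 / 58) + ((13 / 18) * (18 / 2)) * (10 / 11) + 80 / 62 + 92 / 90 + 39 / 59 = 1855415063 / 183787065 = 10.10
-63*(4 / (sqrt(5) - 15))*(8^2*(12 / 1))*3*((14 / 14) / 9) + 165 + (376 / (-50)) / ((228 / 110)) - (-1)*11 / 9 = 16128*sqrt(5) / 55 + 42897518 / 9405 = 5216.84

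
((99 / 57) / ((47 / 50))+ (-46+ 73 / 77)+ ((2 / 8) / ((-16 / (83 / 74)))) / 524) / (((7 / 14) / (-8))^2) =-11060.29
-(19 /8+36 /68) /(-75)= 79 /2040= 0.04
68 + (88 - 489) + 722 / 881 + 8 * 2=-278555 / 881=-316.18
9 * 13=117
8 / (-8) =-1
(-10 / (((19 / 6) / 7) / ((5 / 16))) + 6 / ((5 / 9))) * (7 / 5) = 10353 / 1900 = 5.45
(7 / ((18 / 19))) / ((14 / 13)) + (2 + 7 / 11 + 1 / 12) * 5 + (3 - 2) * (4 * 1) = 4843 / 198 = 24.46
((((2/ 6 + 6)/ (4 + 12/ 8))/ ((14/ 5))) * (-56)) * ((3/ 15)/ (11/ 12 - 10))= 608/ 1199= 0.51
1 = 1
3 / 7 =0.43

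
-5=-5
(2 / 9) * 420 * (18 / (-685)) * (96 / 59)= -32256 / 8083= -3.99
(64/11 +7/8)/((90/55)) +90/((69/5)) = 10.61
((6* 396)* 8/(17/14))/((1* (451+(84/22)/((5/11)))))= 1330560/39049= 34.07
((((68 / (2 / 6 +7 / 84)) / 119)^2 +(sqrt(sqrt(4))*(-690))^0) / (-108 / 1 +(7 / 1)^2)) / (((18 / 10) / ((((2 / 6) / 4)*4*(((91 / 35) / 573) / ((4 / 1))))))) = -45877 / 4472666100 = -0.00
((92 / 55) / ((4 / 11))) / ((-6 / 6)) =-4.60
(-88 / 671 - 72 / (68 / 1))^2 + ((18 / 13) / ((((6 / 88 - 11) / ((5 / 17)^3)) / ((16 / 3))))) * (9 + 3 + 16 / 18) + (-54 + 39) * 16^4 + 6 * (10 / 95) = -6405309235362601144 / 6515829603933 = -983038.17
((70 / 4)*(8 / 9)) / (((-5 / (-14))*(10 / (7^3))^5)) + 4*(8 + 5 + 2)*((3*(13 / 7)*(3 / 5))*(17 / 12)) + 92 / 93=50480828496011419 / 24412500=2067827076.13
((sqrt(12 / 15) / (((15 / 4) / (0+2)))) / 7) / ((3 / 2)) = 32*sqrt(5) / 1575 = 0.05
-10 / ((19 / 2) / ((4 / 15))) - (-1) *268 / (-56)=-4043 / 798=-5.07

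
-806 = -806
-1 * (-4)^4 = -256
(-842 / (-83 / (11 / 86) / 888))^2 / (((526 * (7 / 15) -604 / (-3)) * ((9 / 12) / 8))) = 450966442122240 / 14228079037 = 31695.53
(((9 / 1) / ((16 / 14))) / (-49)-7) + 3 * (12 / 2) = 607 / 56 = 10.84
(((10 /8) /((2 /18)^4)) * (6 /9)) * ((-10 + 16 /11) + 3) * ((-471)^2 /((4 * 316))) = -147975711435 /27808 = -5321336.00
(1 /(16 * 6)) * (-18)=-3 /16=-0.19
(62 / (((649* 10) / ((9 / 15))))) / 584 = 93 / 9475400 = 0.00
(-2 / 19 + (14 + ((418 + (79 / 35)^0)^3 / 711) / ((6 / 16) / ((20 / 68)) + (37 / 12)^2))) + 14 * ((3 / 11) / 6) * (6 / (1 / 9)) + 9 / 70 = 12361261779311 / 1281748930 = 9644.06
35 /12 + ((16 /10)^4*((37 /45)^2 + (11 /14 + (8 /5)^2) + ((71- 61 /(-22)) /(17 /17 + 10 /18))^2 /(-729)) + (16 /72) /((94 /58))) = 12966302221751 /1410731437500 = 9.19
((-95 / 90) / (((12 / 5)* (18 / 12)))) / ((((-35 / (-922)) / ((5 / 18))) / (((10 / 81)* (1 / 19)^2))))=-11525 / 15707034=-0.00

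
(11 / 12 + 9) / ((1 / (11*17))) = 22253 / 12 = 1854.42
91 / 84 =13 / 12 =1.08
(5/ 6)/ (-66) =-5/ 396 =-0.01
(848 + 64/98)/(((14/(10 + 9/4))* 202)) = 2599/707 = 3.68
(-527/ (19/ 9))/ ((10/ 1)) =-4743/ 190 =-24.96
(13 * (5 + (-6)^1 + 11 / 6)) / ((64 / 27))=585 / 128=4.57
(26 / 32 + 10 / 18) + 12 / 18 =293 / 144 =2.03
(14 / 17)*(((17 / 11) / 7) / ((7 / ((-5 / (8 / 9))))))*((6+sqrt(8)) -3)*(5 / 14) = -675 / 4312 -225*sqrt(2) / 2156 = -0.30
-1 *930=-930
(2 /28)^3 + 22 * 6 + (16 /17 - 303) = -7932887 /46648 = -170.06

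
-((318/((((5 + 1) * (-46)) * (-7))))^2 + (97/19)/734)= -24615831/722988532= -0.03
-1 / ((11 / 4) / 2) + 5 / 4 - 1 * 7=-6.48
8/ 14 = 4/ 7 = 0.57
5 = 5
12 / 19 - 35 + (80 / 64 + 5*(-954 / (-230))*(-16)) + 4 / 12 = -1912021 / 5244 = -364.61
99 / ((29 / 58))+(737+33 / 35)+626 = 54668 / 35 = 1561.94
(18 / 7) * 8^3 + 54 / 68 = 313533 / 238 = 1317.37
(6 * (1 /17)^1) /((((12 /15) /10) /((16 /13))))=1200 /221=5.43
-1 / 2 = -0.50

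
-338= -338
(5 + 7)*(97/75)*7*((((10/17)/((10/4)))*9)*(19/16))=116109/425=273.20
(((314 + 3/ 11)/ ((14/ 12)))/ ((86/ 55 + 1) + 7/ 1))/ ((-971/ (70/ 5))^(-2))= 48891020055/ 360836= 135493.74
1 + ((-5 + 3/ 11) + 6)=25/ 11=2.27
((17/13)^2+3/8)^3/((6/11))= 246421111849/14827957248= 16.62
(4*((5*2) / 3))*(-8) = -106.67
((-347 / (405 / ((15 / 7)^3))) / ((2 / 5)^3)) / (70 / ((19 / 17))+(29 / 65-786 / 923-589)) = 95083421875 / 380237430048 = 0.25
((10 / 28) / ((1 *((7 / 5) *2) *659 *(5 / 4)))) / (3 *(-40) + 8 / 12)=-15 / 11560178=-0.00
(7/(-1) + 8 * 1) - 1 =0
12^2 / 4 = 36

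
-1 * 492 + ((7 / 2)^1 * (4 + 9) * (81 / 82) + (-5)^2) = -69217 / 164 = -422.05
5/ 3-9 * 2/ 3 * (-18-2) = 365/ 3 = 121.67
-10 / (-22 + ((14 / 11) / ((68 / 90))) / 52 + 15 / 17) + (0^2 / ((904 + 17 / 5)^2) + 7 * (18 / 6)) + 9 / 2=10651163 / 410066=25.97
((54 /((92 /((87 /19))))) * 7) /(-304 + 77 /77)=-5481 /88274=-0.06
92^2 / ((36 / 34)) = 71944 / 9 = 7993.78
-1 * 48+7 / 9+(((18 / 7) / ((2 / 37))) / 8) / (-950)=-22612997 / 478800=-47.23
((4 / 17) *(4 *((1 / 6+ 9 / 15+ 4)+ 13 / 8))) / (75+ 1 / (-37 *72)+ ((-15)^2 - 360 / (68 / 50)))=1362192 / 7991915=0.17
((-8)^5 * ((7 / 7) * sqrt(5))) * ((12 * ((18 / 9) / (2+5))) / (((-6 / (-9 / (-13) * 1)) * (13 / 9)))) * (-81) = -859963392 * sqrt(5) / 1183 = -1625474.73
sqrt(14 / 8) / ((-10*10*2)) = -0.01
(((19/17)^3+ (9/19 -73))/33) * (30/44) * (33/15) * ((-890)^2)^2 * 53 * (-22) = 2365320910965964.52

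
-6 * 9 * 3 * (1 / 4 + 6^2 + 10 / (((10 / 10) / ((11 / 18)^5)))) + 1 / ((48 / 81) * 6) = -140208139 / 23328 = -6010.29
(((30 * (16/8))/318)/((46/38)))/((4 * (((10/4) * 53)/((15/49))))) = 0.00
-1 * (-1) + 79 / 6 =85 / 6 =14.17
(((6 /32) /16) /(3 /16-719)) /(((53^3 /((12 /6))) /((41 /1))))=-123 /13697875016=-0.00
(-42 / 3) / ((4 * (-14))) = 1 / 4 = 0.25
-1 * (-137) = 137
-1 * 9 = -9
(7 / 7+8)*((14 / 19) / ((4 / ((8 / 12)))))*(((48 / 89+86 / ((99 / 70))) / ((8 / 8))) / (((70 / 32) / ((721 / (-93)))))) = -6235577152 / 25948395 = -240.31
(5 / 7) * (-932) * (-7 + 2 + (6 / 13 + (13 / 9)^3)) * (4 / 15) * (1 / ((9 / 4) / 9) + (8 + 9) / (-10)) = 123900080 / 199017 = 622.56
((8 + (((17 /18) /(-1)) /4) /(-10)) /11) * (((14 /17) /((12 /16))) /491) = 40439 /24790590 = 0.00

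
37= 37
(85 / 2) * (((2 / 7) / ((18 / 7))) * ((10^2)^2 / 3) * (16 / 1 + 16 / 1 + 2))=14450000 / 27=535185.19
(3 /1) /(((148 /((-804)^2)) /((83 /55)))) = 40239396 /2035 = 19773.66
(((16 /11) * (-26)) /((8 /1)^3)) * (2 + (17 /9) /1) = -455 /1584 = -0.29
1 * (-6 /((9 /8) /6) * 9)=-288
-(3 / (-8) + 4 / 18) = 11 / 72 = 0.15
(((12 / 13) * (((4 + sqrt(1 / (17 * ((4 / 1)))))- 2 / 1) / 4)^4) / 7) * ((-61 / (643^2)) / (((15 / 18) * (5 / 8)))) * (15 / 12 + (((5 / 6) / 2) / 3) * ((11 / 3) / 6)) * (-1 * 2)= 10553 * sqrt(17) / 28676822640 + 797986201 / 125260361291520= 0.00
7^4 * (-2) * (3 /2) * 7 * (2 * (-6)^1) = 605052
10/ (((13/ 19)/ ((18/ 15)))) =228/ 13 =17.54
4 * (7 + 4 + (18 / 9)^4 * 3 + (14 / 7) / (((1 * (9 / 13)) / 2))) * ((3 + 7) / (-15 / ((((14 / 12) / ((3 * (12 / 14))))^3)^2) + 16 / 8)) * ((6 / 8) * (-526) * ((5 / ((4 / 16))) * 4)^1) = 47607.03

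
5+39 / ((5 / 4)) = 181 / 5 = 36.20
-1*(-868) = 868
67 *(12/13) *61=49044/13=3772.62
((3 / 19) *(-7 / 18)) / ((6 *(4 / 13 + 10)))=-91 / 91656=-0.00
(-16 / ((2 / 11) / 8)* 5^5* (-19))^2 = 1747240000000000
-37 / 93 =-0.40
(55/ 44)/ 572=5/ 2288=0.00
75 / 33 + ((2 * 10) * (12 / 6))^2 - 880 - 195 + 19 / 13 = 75609 / 143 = 528.73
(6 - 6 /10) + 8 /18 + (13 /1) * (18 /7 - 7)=-51.73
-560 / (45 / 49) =-5488 / 9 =-609.78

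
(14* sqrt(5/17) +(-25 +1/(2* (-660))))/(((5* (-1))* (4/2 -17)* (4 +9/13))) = -0.05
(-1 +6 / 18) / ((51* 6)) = -1 / 459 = -0.00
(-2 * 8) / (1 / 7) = -112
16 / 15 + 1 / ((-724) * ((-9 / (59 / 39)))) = 1355623 / 1270620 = 1.07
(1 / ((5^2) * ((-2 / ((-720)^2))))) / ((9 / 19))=-21888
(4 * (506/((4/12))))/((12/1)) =506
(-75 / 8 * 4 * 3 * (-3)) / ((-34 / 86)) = -29025 / 34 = -853.68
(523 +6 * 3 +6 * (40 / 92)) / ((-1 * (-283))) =12503 / 6509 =1.92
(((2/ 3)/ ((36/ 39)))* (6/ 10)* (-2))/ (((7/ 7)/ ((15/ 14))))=-13/ 14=-0.93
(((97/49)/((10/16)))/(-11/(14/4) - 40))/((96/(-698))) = 33853/63420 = 0.53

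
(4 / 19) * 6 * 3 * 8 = 576 / 19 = 30.32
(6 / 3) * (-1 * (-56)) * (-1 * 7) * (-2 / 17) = 92.24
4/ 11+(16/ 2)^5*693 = 249790468/ 11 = 22708224.36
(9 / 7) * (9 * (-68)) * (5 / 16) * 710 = -174583.93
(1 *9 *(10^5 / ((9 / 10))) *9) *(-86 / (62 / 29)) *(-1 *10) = 112230000000 / 31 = 3620322580.65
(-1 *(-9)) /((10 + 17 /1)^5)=1 /1594323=0.00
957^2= 915849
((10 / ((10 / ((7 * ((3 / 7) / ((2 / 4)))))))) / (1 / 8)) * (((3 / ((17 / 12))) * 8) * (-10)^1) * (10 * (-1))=81317.65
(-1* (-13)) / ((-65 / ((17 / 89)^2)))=-0.01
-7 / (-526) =7 / 526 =0.01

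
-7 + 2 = -5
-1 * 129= -129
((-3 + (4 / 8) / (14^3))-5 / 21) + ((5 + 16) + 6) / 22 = -2.01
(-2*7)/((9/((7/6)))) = -49/27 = -1.81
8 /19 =0.42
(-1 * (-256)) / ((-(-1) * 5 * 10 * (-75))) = -128 / 1875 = -0.07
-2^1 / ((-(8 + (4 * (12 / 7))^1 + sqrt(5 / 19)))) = 27664 / 205259-98 * sqrt(95) / 205259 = 0.13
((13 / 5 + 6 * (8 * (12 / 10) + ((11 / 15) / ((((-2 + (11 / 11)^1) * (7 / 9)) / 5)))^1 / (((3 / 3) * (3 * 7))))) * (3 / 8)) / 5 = 43257 / 9800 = 4.41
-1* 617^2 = -380689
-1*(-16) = 16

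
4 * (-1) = -4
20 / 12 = 5 / 3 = 1.67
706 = 706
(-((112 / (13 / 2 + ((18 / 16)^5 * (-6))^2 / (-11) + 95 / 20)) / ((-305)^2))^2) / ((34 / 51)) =-54685372806511965765632 / 9742891451793671824229266875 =-0.00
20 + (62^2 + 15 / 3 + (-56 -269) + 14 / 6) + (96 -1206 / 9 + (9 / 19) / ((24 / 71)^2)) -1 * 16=12755155 / 3648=3496.48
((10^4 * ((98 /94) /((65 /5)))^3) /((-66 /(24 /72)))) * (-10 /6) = 2941225000 /67745441907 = 0.04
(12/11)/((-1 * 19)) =-12/209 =-0.06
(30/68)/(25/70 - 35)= -21/1649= -0.01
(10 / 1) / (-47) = -10 / 47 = -0.21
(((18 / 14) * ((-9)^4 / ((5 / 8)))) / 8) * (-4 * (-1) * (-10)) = -472392 / 7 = -67484.57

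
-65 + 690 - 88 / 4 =603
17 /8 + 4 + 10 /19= 1011 /152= 6.65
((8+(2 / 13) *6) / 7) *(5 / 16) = 145 / 364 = 0.40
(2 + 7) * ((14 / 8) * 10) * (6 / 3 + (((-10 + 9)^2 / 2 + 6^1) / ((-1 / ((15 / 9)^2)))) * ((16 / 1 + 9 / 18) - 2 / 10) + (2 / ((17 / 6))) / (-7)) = -6263345 / 136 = -46054.01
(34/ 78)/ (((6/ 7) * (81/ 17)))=2023/ 18954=0.11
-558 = -558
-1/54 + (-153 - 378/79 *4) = -172.16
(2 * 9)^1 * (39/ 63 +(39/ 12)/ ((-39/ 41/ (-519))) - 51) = 434163/ 14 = 31011.64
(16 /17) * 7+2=146 /17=8.59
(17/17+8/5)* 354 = 4602/5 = 920.40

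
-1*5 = -5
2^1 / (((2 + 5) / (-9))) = -18 / 7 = -2.57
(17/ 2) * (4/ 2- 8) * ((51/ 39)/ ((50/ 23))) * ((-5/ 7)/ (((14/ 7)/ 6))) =59823/ 910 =65.74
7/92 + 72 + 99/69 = 73.51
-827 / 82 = -10.09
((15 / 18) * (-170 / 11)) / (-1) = 425 / 33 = 12.88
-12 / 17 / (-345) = 4 / 1955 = 0.00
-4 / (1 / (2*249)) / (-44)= 45.27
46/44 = 23/22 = 1.05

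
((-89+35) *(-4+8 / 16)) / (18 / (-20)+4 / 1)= 1890 / 31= 60.97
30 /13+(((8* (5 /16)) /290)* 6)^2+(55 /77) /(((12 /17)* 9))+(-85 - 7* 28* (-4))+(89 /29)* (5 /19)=55139698895 /78520806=702.23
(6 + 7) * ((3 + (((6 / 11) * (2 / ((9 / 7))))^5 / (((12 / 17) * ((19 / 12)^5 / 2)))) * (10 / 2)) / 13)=4337999195801 / 1196334660147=3.63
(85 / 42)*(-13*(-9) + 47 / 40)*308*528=38893756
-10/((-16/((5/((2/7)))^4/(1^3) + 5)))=7503525/128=58621.29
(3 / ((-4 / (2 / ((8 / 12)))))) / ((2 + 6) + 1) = -1 / 4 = -0.25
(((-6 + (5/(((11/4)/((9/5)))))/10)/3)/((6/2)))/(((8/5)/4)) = -52/33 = -1.58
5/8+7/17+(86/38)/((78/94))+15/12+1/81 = 13676881/2720952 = 5.03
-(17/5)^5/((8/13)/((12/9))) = -18458141/18750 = -984.43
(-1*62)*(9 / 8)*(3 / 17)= -837 / 68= -12.31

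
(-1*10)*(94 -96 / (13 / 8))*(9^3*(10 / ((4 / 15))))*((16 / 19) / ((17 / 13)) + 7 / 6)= -72584980875 / 4199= -17286254.08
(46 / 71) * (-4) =-184 / 71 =-2.59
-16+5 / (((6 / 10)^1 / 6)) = 34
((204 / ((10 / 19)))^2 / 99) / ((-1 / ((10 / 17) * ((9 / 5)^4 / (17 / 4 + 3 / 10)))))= -1288475424 / 625625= -2059.50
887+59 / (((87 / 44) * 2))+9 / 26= 2040925 / 2262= 902.27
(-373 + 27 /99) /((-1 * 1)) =372.73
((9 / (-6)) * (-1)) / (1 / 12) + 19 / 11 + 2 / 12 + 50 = 4613 / 66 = 69.89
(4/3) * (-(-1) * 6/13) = 8/13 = 0.62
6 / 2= 3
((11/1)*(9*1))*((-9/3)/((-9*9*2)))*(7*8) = 308/3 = 102.67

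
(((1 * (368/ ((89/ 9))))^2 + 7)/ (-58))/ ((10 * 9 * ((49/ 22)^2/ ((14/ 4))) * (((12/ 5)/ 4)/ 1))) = -1333999711/ 4254670098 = -0.31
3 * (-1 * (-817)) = 2451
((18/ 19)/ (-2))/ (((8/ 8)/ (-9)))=4.26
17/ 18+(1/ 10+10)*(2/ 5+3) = 35.28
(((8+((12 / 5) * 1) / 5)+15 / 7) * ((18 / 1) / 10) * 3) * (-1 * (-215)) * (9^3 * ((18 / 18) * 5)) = 1573399971 / 35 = 44954284.89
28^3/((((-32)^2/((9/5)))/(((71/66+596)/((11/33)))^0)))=3087/80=38.59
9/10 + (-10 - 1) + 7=-3.10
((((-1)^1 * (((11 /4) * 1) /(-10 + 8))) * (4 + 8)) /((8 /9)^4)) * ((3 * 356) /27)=2141073 /2048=1045.45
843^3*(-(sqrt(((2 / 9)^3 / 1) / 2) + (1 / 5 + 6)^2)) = -576822501877 / 25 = -23072900075.08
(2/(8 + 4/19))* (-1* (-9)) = 57/26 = 2.19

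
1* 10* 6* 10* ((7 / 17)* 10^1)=42000 / 17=2470.59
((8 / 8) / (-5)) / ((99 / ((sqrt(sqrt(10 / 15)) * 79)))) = -79 * 2^(1 / 4) * 3^(3 / 4) / 1485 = -0.14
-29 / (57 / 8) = -232 / 57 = -4.07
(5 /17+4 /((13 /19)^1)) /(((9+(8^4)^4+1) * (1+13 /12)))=8142 /777574623163214825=0.00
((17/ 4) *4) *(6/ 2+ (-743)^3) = -6972930868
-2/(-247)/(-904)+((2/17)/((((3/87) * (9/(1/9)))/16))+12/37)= 5678162891/5688150156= 1.00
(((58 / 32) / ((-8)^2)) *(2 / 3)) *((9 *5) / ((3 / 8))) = 145 / 64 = 2.27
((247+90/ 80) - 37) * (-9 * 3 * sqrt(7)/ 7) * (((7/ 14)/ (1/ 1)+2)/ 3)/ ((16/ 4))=-76005 * sqrt(7)/ 448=-448.86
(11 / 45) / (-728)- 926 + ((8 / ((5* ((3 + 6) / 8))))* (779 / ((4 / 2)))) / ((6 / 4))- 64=-12200413 / 19656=-620.70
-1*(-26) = 26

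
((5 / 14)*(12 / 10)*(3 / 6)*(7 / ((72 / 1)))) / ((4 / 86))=43 / 96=0.45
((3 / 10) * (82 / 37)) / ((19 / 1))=123 / 3515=0.03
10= 10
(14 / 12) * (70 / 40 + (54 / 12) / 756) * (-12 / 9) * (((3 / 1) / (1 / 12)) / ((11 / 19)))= -5605 / 33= -169.85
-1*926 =-926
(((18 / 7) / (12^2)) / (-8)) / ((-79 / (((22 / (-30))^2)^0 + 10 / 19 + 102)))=0.00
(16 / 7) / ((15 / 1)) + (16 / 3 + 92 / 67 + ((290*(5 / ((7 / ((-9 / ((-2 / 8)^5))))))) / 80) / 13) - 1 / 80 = 179734755 / 97552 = 1842.45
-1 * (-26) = 26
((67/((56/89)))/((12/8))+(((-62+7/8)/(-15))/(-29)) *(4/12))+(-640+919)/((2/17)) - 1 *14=19718943/8120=2428.44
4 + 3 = 7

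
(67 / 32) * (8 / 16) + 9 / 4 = 211 / 64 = 3.30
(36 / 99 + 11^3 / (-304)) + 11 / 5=-30341 / 16720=-1.81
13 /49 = 0.27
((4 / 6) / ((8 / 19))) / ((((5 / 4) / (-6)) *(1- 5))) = 19 / 10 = 1.90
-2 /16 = -1 /8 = -0.12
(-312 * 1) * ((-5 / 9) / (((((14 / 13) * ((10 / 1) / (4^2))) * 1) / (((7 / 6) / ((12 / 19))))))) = 12844 / 27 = 475.70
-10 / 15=-2 / 3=-0.67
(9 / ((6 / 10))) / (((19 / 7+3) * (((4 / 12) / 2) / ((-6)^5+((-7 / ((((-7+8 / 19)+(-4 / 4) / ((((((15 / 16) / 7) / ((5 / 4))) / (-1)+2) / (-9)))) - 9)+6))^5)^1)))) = -78801551900256025071 / 643957704512896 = -122370.70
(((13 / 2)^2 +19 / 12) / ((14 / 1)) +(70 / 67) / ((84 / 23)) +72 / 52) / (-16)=-351307 / 1170624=-0.30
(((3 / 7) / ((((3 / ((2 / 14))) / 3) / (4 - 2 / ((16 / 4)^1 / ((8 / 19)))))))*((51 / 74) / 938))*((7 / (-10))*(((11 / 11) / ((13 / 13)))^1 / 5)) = -1377 / 57698725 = -0.00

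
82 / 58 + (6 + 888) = 25967 / 29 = 895.41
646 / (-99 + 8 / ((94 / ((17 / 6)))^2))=-25686252 / 3936149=-6.53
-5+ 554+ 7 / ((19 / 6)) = 10473 / 19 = 551.21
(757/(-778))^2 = 573049/605284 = 0.95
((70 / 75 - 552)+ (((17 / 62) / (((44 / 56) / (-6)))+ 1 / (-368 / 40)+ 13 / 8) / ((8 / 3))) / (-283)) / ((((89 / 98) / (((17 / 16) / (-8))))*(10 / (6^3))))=8803004689012527 / 5057066009600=1740.73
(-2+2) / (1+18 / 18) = 0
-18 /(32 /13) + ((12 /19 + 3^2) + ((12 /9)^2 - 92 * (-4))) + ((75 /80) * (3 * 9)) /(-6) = 2013029 /5472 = 367.88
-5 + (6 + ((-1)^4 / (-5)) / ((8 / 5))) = 7 / 8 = 0.88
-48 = -48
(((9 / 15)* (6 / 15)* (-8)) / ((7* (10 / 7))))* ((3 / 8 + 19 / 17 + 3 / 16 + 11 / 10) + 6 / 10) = -13791 / 21250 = -0.65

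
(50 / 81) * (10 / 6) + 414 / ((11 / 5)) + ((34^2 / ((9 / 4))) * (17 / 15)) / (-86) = 104847304 / 574695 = 182.44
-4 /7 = -0.57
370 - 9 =361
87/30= 2.90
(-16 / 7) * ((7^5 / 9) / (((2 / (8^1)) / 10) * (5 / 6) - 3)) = 1432.76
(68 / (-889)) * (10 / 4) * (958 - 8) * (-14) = 323000 / 127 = 2543.31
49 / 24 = 2.04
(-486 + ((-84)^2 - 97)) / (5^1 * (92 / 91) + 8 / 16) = 1178086 / 1011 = 1165.27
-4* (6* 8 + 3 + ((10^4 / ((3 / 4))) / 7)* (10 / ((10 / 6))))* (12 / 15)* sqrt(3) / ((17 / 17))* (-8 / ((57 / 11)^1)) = 98229.99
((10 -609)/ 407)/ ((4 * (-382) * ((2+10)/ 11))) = 599/ 678432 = 0.00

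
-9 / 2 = -4.50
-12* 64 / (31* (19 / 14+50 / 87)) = -935424 / 72943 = -12.82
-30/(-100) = 3/10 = 0.30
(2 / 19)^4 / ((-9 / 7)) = -112 / 1172889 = -0.00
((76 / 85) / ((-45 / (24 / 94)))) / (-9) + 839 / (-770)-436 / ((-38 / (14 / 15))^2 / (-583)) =4565038904497 / 29983234050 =152.25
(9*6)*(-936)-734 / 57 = -2881742 / 57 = -50556.88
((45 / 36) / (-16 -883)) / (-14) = 0.00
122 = 122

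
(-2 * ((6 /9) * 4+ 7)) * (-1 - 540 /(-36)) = -812 /3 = -270.67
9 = 9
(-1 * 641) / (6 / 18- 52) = 12.41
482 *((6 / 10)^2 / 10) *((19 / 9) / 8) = 4579 / 1000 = 4.58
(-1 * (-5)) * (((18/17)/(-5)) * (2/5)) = -36/85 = -0.42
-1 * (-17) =17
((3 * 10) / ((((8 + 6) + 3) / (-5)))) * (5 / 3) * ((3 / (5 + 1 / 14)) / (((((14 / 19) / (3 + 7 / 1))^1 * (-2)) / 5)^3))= 40189453125 / 118286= 339765.09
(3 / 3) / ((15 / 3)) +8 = 8.20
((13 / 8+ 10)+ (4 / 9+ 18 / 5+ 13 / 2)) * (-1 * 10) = -7981 / 36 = -221.69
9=9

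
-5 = -5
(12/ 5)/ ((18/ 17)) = 34/ 15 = 2.27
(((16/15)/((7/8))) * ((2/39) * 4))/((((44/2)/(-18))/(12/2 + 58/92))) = -31232/23023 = -1.36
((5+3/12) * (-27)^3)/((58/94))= -19427121/116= -167475.18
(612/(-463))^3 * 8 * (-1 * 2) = 3667534848/99252847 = 36.95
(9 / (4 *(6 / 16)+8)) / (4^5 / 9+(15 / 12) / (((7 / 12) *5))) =1134 / 136705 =0.01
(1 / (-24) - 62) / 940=-1489 / 22560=-0.07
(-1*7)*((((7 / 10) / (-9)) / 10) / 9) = 49 / 8100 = 0.01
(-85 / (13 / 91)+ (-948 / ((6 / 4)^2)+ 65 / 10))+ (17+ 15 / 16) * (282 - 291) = -56221 / 48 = -1171.27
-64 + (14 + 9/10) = -491/10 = -49.10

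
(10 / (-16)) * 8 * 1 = -5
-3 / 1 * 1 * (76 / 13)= -228 / 13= -17.54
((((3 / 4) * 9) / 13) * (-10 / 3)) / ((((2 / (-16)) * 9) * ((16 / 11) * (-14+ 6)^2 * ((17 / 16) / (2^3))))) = 55 / 442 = 0.12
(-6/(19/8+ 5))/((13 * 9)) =-16/2301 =-0.01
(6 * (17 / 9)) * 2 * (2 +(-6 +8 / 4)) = -136 / 3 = -45.33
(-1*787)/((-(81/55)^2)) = 2380675/6561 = 362.85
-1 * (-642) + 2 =644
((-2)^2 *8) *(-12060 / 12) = -32160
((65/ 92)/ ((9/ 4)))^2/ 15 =845/ 128547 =0.01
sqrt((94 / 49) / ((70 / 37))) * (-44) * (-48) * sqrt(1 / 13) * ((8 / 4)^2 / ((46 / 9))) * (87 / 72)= 45936 * sqrt(791245) / 73255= 557.79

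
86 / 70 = 43 / 35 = 1.23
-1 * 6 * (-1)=6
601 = 601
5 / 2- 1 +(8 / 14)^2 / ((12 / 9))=171 / 98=1.74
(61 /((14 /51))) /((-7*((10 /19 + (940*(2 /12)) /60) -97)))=531981 /1572949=0.34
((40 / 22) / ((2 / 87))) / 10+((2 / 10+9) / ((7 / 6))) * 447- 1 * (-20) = 3552.82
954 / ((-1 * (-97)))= 9.84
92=92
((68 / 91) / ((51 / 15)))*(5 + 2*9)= 460 / 91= 5.05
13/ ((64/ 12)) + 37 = 631/ 16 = 39.44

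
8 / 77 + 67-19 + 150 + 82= 21568 / 77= 280.10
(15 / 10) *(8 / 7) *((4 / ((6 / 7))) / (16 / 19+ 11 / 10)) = 1520 / 369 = 4.12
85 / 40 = 17 / 8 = 2.12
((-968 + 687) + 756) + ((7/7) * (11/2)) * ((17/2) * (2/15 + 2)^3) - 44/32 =25043107/27000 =927.52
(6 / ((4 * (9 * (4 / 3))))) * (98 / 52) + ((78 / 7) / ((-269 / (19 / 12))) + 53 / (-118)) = -6450935 / 23108176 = -0.28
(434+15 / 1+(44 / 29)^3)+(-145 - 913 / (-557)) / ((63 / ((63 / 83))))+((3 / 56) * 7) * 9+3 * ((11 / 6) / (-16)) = 16373390674867 / 36080891488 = 453.80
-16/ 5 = -3.20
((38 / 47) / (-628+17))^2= 1444 / 824666089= 0.00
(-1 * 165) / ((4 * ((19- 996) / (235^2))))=9112125 / 3908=2331.66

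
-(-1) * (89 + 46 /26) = 1180 /13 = 90.77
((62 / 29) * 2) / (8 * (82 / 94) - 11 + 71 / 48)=-9024 / 5365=-1.68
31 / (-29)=-1.07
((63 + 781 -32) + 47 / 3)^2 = 6165289 / 9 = 685032.11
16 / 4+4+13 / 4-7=17 / 4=4.25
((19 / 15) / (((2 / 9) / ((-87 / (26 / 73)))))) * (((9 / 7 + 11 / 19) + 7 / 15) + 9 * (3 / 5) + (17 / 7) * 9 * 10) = -1433655687 / 4550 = -315089.16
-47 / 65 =-0.72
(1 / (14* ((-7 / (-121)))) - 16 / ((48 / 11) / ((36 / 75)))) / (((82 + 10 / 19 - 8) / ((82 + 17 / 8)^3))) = -2484597739767 / 592076800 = -4196.41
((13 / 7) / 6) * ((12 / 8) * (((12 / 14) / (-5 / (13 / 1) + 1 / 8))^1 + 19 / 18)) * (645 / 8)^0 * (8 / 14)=-3679 / 6174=-0.60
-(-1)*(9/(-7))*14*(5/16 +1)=-189/8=-23.62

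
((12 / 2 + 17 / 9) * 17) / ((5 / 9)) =1207 / 5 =241.40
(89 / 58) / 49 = 89 / 2842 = 0.03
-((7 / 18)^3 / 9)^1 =-343 / 52488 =-0.01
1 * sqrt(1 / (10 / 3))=sqrt(30) / 10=0.55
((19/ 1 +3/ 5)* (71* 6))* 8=333984/ 5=66796.80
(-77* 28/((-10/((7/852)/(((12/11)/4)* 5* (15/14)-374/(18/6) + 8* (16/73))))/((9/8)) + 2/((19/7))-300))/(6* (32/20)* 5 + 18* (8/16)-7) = -3626573643/11026100413775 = -0.00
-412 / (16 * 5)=-103 / 20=-5.15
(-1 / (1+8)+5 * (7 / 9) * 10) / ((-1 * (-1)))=349 / 9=38.78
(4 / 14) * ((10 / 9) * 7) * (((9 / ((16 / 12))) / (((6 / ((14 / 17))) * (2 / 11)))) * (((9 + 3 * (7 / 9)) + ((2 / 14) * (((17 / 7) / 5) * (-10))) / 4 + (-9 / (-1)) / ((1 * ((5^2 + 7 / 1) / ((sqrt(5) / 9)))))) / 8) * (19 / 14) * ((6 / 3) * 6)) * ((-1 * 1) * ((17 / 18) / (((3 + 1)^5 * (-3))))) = 1045 * sqrt(5) / 4718592 + 3428645 / 43352064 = 0.08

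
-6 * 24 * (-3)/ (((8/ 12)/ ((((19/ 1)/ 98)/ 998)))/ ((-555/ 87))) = -569430/ 709079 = -0.80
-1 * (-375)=375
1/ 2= 0.50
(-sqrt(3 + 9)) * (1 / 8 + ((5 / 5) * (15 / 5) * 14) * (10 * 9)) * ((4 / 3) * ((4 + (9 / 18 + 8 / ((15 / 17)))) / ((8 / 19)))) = -233853653 * sqrt(3) / 720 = -562564.46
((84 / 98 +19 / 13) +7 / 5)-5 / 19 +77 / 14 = 154841 / 17290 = 8.96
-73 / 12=-6.08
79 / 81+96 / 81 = 175 / 81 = 2.16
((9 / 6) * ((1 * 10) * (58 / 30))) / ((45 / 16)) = 10.31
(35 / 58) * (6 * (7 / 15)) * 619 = 30331 / 29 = 1045.90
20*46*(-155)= -142600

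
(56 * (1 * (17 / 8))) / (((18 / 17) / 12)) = 4046 / 3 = 1348.67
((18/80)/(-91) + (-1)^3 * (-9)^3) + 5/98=18576157/25480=729.05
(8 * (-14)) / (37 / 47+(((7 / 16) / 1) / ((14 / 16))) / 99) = -1042272 / 7373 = -141.36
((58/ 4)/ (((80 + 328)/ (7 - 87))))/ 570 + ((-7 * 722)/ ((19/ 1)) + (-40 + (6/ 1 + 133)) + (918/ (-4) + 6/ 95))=-303278/ 765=-396.44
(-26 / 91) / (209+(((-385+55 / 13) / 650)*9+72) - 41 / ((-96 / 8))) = -4056 / 3962735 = -0.00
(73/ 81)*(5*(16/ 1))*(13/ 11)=75920/ 891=85.21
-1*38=-38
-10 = -10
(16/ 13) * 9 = 144/ 13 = 11.08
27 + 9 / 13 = 27.69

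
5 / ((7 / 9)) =45 / 7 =6.43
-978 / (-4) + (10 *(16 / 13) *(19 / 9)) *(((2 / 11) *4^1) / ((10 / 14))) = 697439 / 2574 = 270.96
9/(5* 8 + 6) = 9/46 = 0.20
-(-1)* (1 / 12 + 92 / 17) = 1121 / 204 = 5.50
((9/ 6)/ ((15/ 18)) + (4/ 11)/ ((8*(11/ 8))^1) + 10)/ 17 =7159/ 10285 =0.70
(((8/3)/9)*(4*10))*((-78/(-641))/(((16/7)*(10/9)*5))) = 0.11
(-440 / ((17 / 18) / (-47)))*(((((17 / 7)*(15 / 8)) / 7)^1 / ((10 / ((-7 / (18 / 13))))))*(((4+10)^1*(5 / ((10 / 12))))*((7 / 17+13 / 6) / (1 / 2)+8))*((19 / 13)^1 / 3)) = -65912330 / 17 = -3877195.88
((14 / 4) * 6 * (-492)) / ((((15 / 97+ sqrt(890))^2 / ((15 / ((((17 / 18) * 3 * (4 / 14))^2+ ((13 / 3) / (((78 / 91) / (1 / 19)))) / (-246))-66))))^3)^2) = -40972311642567827179536751820586003346613841337580878468580604490416627146607149667015461714116608 / 13442903893082293864846225033280965902989446828472918091470672422682198539487274886213972499998548171860859619140625+ 85318950529667113233163700140304422536662356227707891697333002699247763963134484509982892556288 * sqrt(890) / 13442903893082293864846225033280965902989446828472918091470672422682198539487274886213972499998548171860859619140625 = -0.00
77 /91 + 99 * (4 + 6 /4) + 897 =37501 /26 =1442.35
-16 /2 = -8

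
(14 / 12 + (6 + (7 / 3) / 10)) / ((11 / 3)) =111 / 55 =2.02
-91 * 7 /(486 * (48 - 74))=49 /972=0.05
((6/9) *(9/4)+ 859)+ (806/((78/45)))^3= 201090971/2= 100545485.50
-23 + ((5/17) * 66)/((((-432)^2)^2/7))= -2269658381951/98680799232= -23.00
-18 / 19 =-0.95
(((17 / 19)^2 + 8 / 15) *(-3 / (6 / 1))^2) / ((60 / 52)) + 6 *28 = 168.29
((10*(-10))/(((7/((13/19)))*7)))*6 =-7800/931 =-8.38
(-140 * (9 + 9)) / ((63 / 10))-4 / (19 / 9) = -7636 / 19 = -401.89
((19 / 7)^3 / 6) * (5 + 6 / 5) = 212629 / 10290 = 20.66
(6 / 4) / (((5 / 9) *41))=27 / 410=0.07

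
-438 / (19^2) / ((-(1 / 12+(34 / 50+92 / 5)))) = 131400 / 2075389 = 0.06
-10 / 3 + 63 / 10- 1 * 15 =-12.03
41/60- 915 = -54859/60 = -914.32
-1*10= -10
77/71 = 1.08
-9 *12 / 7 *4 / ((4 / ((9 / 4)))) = -243 / 7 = -34.71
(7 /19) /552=0.00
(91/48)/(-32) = -91/1536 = -0.06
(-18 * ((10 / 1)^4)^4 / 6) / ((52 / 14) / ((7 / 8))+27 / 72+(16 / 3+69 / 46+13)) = -35280000000000000000 / 28757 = -1226831727927113.40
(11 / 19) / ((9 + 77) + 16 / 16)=11 / 1653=0.01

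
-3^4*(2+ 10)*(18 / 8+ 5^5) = -3039687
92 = 92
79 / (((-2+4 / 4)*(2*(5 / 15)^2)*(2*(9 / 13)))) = -1027 / 4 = -256.75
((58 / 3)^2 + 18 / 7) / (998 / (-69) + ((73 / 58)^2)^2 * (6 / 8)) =-4936979810944 / 165047467809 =-29.91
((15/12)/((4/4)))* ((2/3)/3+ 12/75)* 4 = 86/45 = 1.91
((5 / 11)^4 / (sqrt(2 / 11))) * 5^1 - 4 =-4 + 3125 * sqrt(22) / 29282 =-3.50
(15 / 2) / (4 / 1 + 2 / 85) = 425 / 228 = 1.86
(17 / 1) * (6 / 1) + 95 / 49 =5093 / 49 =103.94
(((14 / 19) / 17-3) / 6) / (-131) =955 / 253878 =0.00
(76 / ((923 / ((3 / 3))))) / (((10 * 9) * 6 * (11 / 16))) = 304 / 1370655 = 0.00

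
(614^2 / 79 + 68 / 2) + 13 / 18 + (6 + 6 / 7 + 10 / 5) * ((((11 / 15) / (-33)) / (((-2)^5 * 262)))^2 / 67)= 12675225073127503249 / 2636923345459200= 4806.82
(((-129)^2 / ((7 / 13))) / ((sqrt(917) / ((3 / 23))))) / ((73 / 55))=35694945 * sqrt(917) / 10777501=100.29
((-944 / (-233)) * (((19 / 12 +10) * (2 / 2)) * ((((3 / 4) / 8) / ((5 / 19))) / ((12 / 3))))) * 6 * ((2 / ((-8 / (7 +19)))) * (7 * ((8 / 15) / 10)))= -14179529 / 233000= -60.86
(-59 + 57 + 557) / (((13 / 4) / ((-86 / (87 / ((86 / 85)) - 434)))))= 16419120 / 389077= 42.20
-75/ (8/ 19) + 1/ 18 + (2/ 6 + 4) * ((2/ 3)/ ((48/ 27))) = -1588/ 9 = -176.44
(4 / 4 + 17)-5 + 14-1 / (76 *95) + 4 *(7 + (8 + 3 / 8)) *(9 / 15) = 461357 / 7220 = 63.90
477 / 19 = 25.11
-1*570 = -570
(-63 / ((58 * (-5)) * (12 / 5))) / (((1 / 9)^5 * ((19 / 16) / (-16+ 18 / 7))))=-33303636 / 551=-60442.17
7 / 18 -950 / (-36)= 241 / 9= 26.78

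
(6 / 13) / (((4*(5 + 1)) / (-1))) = -1 / 52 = -0.02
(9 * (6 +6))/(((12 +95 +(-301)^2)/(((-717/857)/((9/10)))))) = -7170/6478063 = -0.00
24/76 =6/19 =0.32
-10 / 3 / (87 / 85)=-850 / 261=-3.26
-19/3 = -6.33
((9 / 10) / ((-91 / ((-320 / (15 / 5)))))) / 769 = 96 / 69979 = 0.00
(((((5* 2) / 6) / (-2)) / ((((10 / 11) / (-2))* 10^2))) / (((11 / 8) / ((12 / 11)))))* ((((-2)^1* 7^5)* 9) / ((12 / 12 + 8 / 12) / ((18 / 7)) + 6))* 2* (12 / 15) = -522764928 / 493625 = -1059.03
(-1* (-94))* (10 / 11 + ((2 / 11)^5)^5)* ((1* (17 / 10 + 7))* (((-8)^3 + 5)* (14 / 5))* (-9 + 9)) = 0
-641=-641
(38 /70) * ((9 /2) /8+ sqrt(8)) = 171 /560+ 38 * sqrt(2) /35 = 1.84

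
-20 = -20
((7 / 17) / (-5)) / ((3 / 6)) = -14 / 85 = -0.16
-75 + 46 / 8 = -277 / 4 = -69.25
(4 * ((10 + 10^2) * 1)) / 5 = 88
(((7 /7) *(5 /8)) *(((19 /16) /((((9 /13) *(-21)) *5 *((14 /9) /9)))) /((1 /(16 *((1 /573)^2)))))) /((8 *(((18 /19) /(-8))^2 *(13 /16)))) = -13718 /434379267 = -0.00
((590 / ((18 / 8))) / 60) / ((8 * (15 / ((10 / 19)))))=0.02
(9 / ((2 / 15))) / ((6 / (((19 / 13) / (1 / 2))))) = 855 / 26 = 32.88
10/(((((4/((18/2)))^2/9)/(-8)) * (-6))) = 1215/2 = 607.50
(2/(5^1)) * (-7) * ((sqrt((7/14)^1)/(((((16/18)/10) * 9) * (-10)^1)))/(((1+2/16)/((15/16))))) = 7 * sqrt(2)/48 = 0.21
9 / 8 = 1.12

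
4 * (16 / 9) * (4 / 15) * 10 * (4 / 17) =2048 / 459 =4.46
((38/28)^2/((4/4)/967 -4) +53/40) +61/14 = 39575909/7579320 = 5.22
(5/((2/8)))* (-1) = -20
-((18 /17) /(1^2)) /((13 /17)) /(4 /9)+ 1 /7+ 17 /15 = -5021 /2730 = -1.84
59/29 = 2.03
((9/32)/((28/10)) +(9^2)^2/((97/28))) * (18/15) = 246916647/108640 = 2272.80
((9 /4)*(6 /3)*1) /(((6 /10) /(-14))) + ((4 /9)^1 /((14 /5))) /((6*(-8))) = -158765 /1512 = -105.00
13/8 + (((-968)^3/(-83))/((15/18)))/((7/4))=174151570309/23240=7493613.18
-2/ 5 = -0.40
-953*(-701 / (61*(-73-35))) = -668053 / 6588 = -101.40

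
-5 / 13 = -0.38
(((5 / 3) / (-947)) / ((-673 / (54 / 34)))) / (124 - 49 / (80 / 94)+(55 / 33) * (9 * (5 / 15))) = 1800 / 30954529339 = 0.00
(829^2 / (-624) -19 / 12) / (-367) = 688229 / 229008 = 3.01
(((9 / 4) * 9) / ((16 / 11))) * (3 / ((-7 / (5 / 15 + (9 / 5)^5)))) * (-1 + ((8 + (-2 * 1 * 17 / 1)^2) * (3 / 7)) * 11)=-629459.33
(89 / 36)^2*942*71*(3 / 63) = 88295387 / 4536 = 19465.47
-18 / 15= -1.20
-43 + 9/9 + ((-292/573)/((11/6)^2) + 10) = -743056/23111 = -32.15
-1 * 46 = -46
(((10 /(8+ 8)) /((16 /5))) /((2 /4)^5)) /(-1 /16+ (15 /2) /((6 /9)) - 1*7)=100 /67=1.49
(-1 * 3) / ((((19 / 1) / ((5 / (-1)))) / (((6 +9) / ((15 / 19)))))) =15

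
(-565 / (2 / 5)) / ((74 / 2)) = -2825 / 74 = -38.18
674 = 674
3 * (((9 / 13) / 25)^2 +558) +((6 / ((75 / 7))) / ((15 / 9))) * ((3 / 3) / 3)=176828323 / 105625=1674.11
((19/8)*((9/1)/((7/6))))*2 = 513/14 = 36.64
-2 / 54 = -1 / 27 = -0.04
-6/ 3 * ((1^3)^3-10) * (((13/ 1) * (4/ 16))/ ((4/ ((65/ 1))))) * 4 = 7605/ 2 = 3802.50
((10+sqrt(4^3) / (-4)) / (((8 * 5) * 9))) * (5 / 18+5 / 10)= 0.02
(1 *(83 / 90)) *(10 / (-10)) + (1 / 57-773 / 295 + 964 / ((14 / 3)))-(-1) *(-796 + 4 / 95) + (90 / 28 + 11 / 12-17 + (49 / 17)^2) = -243888865781 / 408200940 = -597.47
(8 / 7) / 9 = 8 / 63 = 0.13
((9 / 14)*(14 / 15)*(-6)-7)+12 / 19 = -947 / 95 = -9.97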